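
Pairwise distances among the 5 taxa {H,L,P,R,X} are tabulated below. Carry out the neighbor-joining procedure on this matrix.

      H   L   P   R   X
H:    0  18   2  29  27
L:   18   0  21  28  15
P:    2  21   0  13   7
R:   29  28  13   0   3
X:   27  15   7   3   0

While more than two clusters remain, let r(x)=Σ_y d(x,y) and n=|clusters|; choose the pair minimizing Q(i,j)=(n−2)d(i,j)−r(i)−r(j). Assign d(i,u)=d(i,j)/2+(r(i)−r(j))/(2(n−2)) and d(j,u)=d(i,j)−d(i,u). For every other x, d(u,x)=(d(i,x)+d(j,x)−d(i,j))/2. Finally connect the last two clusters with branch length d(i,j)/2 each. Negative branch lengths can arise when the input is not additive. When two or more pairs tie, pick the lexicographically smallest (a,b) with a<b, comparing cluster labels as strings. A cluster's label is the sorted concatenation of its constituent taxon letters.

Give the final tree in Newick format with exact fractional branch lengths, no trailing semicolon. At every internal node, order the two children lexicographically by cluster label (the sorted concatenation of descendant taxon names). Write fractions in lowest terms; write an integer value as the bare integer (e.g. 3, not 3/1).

(((H:19/4,P:-11/4):15/2,L:11):9/2,(R:5,X:-2):9/2)

1. join R+X (d=3, Q=-116) ⇒ RX; edges |R|=5, |X|=-2
  updated: d(H,RX)=53/2, d(L,RX)=20, d(P,RX)=17/2
2. join H+P (d=2, Q=-74) ⇒ HP; edges |H|=19/4, |P|=-11/4
  updated: d(HP,L)=37/2, d(HP,RX)=33/2
3. join HP+L (d=37/2, Q=-55) ⇒ HLP; edges |HP|=15/2, |L|=11
  updated: d(HLP,RX)=9
4. join HLP+RX (d=9) ⇒ HLPRX; edges |HLP|=9/2, |RX|=9/2
final tree: (((H:19/4,P:-11/4):15/2,L:11):9/2,(R:5,X:-2):9/2)
total length: 65/2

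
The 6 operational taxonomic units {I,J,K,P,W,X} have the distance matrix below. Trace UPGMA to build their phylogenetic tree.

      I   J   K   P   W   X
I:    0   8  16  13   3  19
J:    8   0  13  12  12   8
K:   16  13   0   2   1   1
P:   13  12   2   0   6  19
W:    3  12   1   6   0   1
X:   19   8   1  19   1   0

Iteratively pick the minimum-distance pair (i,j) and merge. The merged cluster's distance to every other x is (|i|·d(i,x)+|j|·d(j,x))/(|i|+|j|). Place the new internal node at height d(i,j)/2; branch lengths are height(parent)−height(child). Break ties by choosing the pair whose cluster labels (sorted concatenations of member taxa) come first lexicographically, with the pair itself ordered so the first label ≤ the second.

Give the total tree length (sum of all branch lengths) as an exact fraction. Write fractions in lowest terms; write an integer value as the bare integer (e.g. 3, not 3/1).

43/2

step 1: merge (K,W) at d=1; branch lengths K→1/2, W→1/2; new cluster KW
  updated: d(I,KW)=19/2, d(J,KW)=25/2, d(KW,P)=4, d(KW,X)=1
step 2: merge (KW,X) at d=1; branch lengths KW→0, X→1/2; new cluster KWX
  updated: d(I,KWX)=38/3, d(J,KWX)=11, d(KWX,P)=9
step 3: merge (I,J) at d=8; branch lengths I→4, J→4; new cluster IJ
  updated: d(IJ,KWX)=71/6, d(IJ,P)=25/2
step 4: merge (KWX,P) at d=9; branch lengths KWX→4, P→9/2; new cluster KPWX
  updated: d(IJ,KPWX)=12
step 5: merge (IJ,KPWX) at d=12; branch lengths IJ→2, KPWX→3/2; new cluster IJKPWX
final tree: ((I:4,J:4):2,(((K:1/2,W:1/2):0,X:1/2):4,P:9/2):3/2)
total length: 43/2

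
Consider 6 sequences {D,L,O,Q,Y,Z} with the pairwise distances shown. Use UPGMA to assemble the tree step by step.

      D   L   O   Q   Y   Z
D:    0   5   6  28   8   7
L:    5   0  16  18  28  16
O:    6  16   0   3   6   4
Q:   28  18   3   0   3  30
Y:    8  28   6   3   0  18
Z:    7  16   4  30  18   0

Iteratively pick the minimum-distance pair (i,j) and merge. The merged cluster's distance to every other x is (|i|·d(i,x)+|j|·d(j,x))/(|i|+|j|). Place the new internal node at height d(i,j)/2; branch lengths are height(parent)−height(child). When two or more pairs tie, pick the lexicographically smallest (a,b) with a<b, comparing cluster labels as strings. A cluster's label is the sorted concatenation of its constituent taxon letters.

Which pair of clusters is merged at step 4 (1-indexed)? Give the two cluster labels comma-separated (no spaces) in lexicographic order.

DL,Z

1. join O+Q (d=3) ⇒ OQ; edges |O|=3/2, |Q|=3/2
  updated: d(D,OQ)=17, d(L,OQ)=17, d(OQ,Y)=9/2, d(OQ,Z)=17
2. join OQ+Y (d=9/2) ⇒ OQY; edges |OQ|=3/4, |Y|=9/4
  updated: d(D,OQY)=14, d(L,OQY)=62/3, d(OQY,Z)=52/3
3. join D+L (d=5) ⇒ DL; edges |D|=5/2, |L|=5/2
  updated: d(DL,OQY)=52/3, d(DL,Z)=23/2
4. join DL+Z (d=23/2) ⇒ DLZ; edges |DL|=13/4, |Z|=23/4
  updated: d(DLZ,OQY)=52/3
5. join DLZ+OQY (d=52/3) ⇒ DLOQYZ; edges |DLZ|=35/12, |OQY|=77/12
final tree: (((D:5/2,L:5/2):13/4,Z:23/4):35/12,((O:3/2,Q:3/2):3/4,Y:9/4):77/12)
total length: 88/3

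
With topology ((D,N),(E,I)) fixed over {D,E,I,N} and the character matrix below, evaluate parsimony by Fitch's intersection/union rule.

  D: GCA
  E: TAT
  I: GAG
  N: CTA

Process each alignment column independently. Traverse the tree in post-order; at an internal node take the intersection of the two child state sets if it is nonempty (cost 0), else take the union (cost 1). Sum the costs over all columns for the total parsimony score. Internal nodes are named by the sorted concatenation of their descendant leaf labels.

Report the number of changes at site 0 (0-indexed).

DN@0: {G} ∪ {C} = {C,G} (union, +1)
EI@0: {T} ∪ {G} = {G,T} (union, +1)
DEIN@0: {C,G} ∩ {G,T} = {G} (intersection, +0)
DN@1: {C} ∪ {T} = {C,T} (union, +1)
EI@1: {A} ∩ {A} = {A} (intersection, +0)
DEIN@1: {C,T} ∪ {A} = {A,C,T} (union, +1)
DN@2: {A} ∩ {A} = {A} (intersection, +0)
EI@2: {T} ∪ {G} = {G,T} (union, +1)
DEIN@2: {A} ∪ {G,T} = {A,G,T} (union, +1)
per-site changes: [2, 2, 2]; total = 6

2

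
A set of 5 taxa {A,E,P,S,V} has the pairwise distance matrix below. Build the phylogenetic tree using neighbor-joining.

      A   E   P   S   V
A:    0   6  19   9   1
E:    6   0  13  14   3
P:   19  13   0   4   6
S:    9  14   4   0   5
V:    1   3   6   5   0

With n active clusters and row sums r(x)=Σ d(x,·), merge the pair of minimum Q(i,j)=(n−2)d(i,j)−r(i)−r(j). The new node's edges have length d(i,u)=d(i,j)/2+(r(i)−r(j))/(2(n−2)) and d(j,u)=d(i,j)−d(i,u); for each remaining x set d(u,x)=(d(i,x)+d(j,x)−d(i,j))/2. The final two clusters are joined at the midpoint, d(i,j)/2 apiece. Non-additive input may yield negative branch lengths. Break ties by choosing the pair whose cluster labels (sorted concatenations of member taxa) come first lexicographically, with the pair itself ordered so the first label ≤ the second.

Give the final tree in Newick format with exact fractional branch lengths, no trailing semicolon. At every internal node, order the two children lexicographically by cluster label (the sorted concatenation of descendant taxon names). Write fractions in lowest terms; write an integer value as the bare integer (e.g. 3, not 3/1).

iteration 1: select P,S (d=4, Q=-62); attach at lengths (11/3, 1/3); label the merged cluster PS
  updated: d(A,PS)=12, d(E,PS)=23/2, d(PS,V)=7/2
iteration 2: select A,E (d=6, Q=-55/2); attach at lengths (21/8, 27/8); label the merged cluster AE
  updated: d(AE,PS)=35/4, d(AE,V)=-1
iteration 3: select AE,PS (d=35/4, Q=-45/4); attach at lengths (17/8, 53/8); label the merged cluster AEPS
  updated: d(AEPS,V)=-25/8
iteration 4: select AEPS,V (d=-25/8); attach at lengths (-25/16, -25/16); label the merged cluster AEPSV
final tree: (((A:21/8,E:27/8):17/8,(P:11/3,S:1/3):53/8):-25/16,V:-25/16)
total length: 125/8

(((A:21/8,E:27/8):17/8,(P:11/3,S:1/3):53/8):-25/16,V:-25/16)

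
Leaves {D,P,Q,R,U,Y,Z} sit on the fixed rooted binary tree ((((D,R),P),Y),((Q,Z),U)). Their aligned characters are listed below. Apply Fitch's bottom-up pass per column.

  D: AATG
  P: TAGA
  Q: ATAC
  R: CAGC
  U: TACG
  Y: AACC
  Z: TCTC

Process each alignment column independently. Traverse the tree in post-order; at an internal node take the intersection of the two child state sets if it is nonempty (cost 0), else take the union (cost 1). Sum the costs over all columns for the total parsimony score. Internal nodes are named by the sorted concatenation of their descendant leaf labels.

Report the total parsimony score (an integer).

13

[col 0] DR: children D:{A}, R:{C} ∪→ {A,C}; cost 1
[col 0] DPR: children DR:{A,C}, P:{T} ∪→ {A,C,T}; cost 1
[col 0] DPRY: children DPR:{A,C,T}, Y:{A} ∩→ {A}; cost 0
[col 0] QZ: children Q:{A}, Z:{T} ∪→ {A,T}; cost 1
[col 0] QUZ: children QZ:{A,T}, U:{T} ∩→ {T}; cost 0
[col 0] DPQRUYZ: children DPRY:{A}, QUZ:{T} ∪→ {A,T}; cost 1
[col 1] DR: children D:{A}, R:{A} ∩→ {A}; cost 0
[col 1] DPR: children DR:{A}, P:{A} ∩→ {A}; cost 0
[col 1] DPRY: children DPR:{A}, Y:{A} ∩→ {A}; cost 0
[col 1] QZ: children Q:{T}, Z:{C} ∪→ {C,T}; cost 1
[col 1] QUZ: children QZ:{C,T}, U:{A} ∪→ {A,C,T}; cost 1
[col 1] DPQRUYZ: children DPRY:{A}, QUZ:{A,C,T} ∩→ {A}; cost 0
[col 2] DR: children D:{T}, R:{G} ∪→ {G,T}; cost 1
[col 2] DPR: children DR:{G,T}, P:{G} ∩→ {G}; cost 0
[col 2] DPRY: children DPR:{G}, Y:{C} ∪→ {C,G}; cost 1
[col 2] QZ: children Q:{A}, Z:{T} ∪→ {A,T}; cost 1
[col 2] QUZ: children QZ:{A,T}, U:{C} ∪→ {A,C,T}; cost 1
[col 2] DPQRUYZ: children DPRY:{C,G}, QUZ:{A,C,T} ∩→ {C}; cost 0
[col 3] DR: children D:{G}, R:{C} ∪→ {C,G}; cost 1
[col 3] DPR: children DR:{C,G}, P:{A} ∪→ {A,C,G}; cost 1
[col 3] DPRY: children DPR:{A,C,G}, Y:{C} ∩→ {C}; cost 0
[col 3] QZ: children Q:{C}, Z:{C} ∩→ {C}; cost 0
[col 3] QUZ: children QZ:{C}, U:{G} ∪→ {C,G}; cost 1
[col 3] DPQRUYZ: children DPRY:{C}, QUZ:{C,G} ∩→ {C}; cost 0
per-site changes: [4, 2, 4, 3]; total = 13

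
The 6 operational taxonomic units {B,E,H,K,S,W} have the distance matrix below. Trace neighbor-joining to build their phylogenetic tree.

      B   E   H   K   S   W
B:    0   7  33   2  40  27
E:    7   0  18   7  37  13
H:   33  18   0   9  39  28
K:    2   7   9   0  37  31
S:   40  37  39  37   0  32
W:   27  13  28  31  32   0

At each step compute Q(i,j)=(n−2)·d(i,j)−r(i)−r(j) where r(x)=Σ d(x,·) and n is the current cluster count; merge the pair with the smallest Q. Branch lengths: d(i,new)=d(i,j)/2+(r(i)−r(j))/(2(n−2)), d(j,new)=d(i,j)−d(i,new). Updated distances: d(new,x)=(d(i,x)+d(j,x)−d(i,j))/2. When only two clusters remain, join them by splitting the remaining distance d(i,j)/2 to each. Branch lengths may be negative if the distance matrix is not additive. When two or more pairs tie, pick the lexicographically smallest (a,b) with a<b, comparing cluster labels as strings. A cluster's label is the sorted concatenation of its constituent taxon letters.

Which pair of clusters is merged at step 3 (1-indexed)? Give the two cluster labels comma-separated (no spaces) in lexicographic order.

step 1: merge (S,W) at d=32, Q=-188; branch lengths S→91/4, W→37/4; new cluster SW
  updated: d(B,SW)=35/2, d(E,SW)=9, d(H,SW)=35/2, d(K,SW)=18
step 2: merge (B,K) at d=2, Q=-179/2; branch lengths B→59/12, K→-35/12; new cluster BK
  updated: d(BK,E)=6, d(BK,H)=20, d(BK,SW)=67/4
step 3: merge (BK,E) at d=6, Q=-255/4; branch lengths BK→87/16, E→9/16; new cluster BEK
  updated: d(BEK,H)=16, d(BEK,SW)=79/8
step 4: merge (BEK,H) at d=16, Q=-347/8; branch lengths BEK→67/16, H→189/16; new cluster BEHK
  updated: d(BEHK,SW)=91/16
step 5: merge (BEHK,SW) at d=91/16; branch lengths BEHK→91/32, SW→91/32; new cluster BEHKSW
final tree: ((((B:59/12,K:-35/12):87/16,E:9/16):67/16,H:189/16):91/32,(S:91/4,W:37/4):91/32)
total length: 987/16

BK,E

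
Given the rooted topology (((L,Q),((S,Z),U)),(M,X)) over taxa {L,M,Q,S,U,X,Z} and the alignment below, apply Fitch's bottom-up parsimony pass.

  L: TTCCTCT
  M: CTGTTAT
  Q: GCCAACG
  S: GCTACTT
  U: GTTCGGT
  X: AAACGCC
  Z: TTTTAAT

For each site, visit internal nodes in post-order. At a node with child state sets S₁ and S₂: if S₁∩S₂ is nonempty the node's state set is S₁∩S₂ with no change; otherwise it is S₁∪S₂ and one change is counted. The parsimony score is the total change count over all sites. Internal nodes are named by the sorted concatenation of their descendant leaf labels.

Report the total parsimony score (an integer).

25

[col 0] LQ: children L:{T}, Q:{G} ∪→ {G,T}; cost 1
[col 0] SZ: children S:{G}, Z:{T} ∪→ {G,T}; cost 1
[col 0] SUZ: children SZ:{G,T}, U:{G} ∩→ {G}; cost 0
[col 0] LQSUZ: children LQ:{G,T}, SUZ:{G} ∩→ {G}; cost 0
[col 0] MX: children M:{C}, X:{A} ∪→ {A,C}; cost 1
[col 0] LMQSUXZ: children LQSUZ:{G}, MX:{A,C} ∪→ {A,C,G}; cost 1
[col 1] LQ: children L:{T}, Q:{C} ∪→ {C,T}; cost 1
[col 1] SZ: children S:{C}, Z:{T} ∪→ {C,T}; cost 1
[col 1] SUZ: children SZ:{C,T}, U:{T} ∩→ {T}; cost 0
[col 1] LQSUZ: children LQ:{C,T}, SUZ:{T} ∩→ {T}; cost 0
[col 1] MX: children M:{T}, X:{A} ∪→ {A,T}; cost 1
[col 1] LMQSUXZ: children LQSUZ:{T}, MX:{A,T} ∩→ {T}; cost 0
[col 2] LQ: children L:{C}, Q:{C} ∩→ {C}; cost 0
[col 2] SZ: children S:{T}, Z:{T} ∩→ {T}; cost 0
[col 2] SUZ: children SZ:{T}, U:{T} ∩→ {T}; cost 0
[col 2] LQSUZ: children LQ:{C}, SUZ:{T} ∪→ {C,T}; cost 1
[col 2] MX: children M:{G}, X:{A} ∪→ {A,G}; cost 1
[col 2] LMQSUXZ: children LQSUZ:{C,T}, MX:{A,G} ∪→ {A,C,G,T}; cost 1
[col 3] LQ: children L:{C}, Q:{A} ∪→ {A,C}; cost 1
[col 3] SZ: children S:{A}, Z:{T} ∪→ {A,T}; cost 1
[col 3] SUZ: children SZ:{A,T}, U:{C} ∪→ {A,C,T}; cost 1
[col 3] LQSUZ: children LQ:{A,C}, SUZ:{A,C,T} ∩→ {A,C}; cost 0
[col 3] MX: children M:{T}, X:{C} ∪→ {C,T}; cost 1
[col 3] LMQSUXZ: children LQSUZ:{A,C}, MX:{C,T} ∩→ {C}; cost 0
[col 4] LQ: children L:{T}, Q:{A} ∪→ {A,T}; cost 1
[col 4] SZ: children S:{C}, Z:{A} ∪→ {A,C}; cost 1
[col 4] SUZ: children SZ:{A,C}, U:{G} ∪→ {A,C,G}; cost 1
[col 4] LQSUZ: children LQ:{A,T}, SUZ:{A,C,G} ∩→ {A}; cost 0
[col 4] MX: children M:{T}, X:{G} ∪→ {G,T}; cost 1
[col 4] LMQSUXZ: children LQSUZ:{A}, MX:{G,T} ∪→ {A,G,T}; cost 1
[col 5] LQ: children L:{C}, Q:{C} ∩→ {C}; cost 0
[col 5] SZ: children S:{T}, Z:{A} ∪→ {A,T}; cost 1
[col 5] SUZ: children SZ:{A,T}, U:{G} ∪→ {A,G,T}; cost 1
[col 5] LQSUZ: children LQ:{C}, SUZ:{A,G,T} ∪→ {A,C,G,T}; cost 1
[col 5] MX: children M:{A}, X:{C} ∪→ {A,C}; cost 1
[col 5] LMQSUXZ: children LQSUZ:{A,C,G,T}, MX:{A,C} ∩→ {A,C}; cost 0
[col 6] LQ: children L:{T}, Q:{G} ∪→ {G,T}; cost 1
[col 6] SZ: children S:{T}, Z:{T} ∩→ {T}; cost 0
[col 6] SUZ: children SZ:{T}, U:{T} ∩→ {T}; cost 0
[col 6] LQSUZ: children LQ:{G,T}, SUZ:{T} ∩→ {T}; cost 0
[col 6] MX: children M:{T}, X:{C} ∪→ {C,T}; cost 1
[col 6] LMQSUXZ: children LQSUZ:{T}, MX:{C,T} ∩→ {T}; cost 0
per-site changes: [4, 3, 3, 4, 5, 4, 2]; total = 25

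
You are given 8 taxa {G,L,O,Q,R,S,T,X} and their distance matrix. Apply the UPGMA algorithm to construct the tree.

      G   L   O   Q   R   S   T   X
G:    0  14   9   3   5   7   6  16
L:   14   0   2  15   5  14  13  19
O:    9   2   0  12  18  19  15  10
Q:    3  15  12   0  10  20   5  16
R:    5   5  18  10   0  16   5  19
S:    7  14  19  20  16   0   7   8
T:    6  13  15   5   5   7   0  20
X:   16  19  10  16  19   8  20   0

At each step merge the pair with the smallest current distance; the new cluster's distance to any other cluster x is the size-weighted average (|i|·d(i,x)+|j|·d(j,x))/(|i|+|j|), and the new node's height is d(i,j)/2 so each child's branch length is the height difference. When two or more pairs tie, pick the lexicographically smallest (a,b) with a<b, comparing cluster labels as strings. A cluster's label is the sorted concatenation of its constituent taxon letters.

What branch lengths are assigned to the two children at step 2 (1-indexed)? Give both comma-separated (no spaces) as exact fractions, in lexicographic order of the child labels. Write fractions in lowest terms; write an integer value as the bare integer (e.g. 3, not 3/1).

3/2,3/2

iteration 1: select L,O (d=2); attach at lengths (1, 1); label the merged cluster LO
  updated: d(G,LO)=23/2, d(LO,Q)=27/2, d(LO,R)=23/2, d(LO,S)=33/2, d(LO,T)=14, d(LO,X)=29/2
iteration 2: select G,Q (d=3); attach at lengths (3/2, 3/2); label the merged cluster GQ
  updated: d(GQ,LO)=25/2, d(GQ,R)=15/2, d(GQ,S)=27/2, d(GQ,T)=11/2, d(GQ,X)=16
iteration 3: select R,T (d=5); attach at lengths (5/2, 5/2); label the merged cluster RT
  updated: d(GQ,RT)=13/2, d(LO,RT)=51/4, d(RT,S)=23/2, d(RT,X)=39/2
iteration 4: select GQ,RT (d=13/2); attach at lengths (7/4, 3/4); label the merged cluster GQRT
  updated: d(GQRT,LO)=101/8, d(GQRT,S)=25/2, d(GQRT,X)=71/4
iteration 5: select S,X (d=8); attach at lengths (4, 4); label the merged cluster SX
  updated: d(GQRT,SX)=121/8, d(LO,SX)=31/2
iteration 6: select GQRT,LO (d=101/8); attach at lengths (49/16, 85/16); label the merged cluster GLOQRT
  updated: d(GLOQRT,SX)=61/4
iteration 7: select GLOQRT,SX (d=61/4); attach at lengths (21/16, 29/8); label the merged cluster GLOQRSTX
final tree: ((((G:3/2,Q:3/2):7/4,(R:5/2,T:5/2):3/4):49/16,(L:1,O:1):85/16):21/16,(S:4,X:4):29/8)
total length: 541/16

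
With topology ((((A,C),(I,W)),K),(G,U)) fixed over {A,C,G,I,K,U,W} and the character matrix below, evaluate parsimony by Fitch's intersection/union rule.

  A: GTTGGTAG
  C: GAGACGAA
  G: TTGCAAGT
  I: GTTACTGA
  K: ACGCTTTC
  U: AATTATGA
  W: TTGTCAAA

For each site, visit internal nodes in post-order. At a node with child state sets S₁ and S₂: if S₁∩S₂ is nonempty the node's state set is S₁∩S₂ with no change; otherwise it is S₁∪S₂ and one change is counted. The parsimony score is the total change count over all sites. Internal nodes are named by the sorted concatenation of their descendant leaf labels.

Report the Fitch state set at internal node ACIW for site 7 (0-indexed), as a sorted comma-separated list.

[col 0] AC: children A:{G}, C:{G} ∩→ {G}; cost 0
[col 0] IW: children I:{G}, W:{T} ∪→ {G,T}; cost 1
[col 0] ACIW: children AC:{G}, IW:{G,T} ∩→ {G}; cost 0
[col 0] ACIKW: children ACIW:{G}, K:{A} ∪→ {A,G}; cost 1
[col 0] GU: children G:{T}, U:{A} ∪→ {A,T}; cost 1
[col 0] ACGIKUW: children ACIKW:{A,G}, GU:{A,T} ∩→ {A}; cost 0
[col 1] AC: children A:{T}, C:{A} ∪→ {A,T}; cost 1
[col 1] IW: children I:{T}, W:{T} ∩→ {T}; cost 0
[col 1] ACIW: children AC:{A,T}, IW:{T} ∩→ {T}; cost 0
[col 1] ACIKW: children ACIW:{T}, K:{C} ∪→ {C,T}; cost 1
[col 1] GU: children G:{T}, U:{A} ∪→ {A,T}; cost 1
[col 1] ACGIKUW: children ACIKW:{C,T}, GU:{A,T} ∩→ {T}; cost 0
[col 2] AC: children A:{T}, C:{G} ∪→ {G,T}; cost 1
[col 2] IW: children I:{T}, W:{G} ∪→ {G,T}; cost 1
[col 2] ACIW: children AC:{G,T}, IW:{G,T} ∩→ {G,T}; cost 0
[col 2] ACIKW: children ACIW:{G,T}, K:{G} ∩→ {G}; cost 0
[col 2] GU: children G:{G}, U:{T} ∪→ {G,T}; cost 1
[col 2] ACGIKUW: children ACIKW:{G}, GU:{G,T} ∩→ {G}; cost 0
[col 3] AC: children A:{G}, C:{A} ∪→ {A,G}; cost 1
[col 3] IW: children I:{A}, W:{T} ∪→ {A,T}; cost 1
[col 3] ACIW: children AC:{A,G}, IW:{A,T} ∩→ {A}; cost 0
[col 3] ACIKW: children ACIW:{A}, K:{C} ∪→ {A,C}; cost 1
[col 3] GU: children G:{C}, U:{T} ∪→ {C,T}; cost 1
[col 3] ACGIKUW: children ACIKW:{A,C}, GU:{C,T} ∩→ {C}; cost 0
[col 4] AC: children A:{G}, C:{C} ∪→ {C,G}; cost 1
[col 4] IW: children I:{C}, W:{C} ∩→ {C}; cost 0
[col 4] ACIW: children AC:{C,G}, IW:{C} ∩→ {C}; cost 0
[col 4] ACIKW: children ACIW:{C}, K:{T} ∪→ {C,T}; cost 1
[col 4] GU: children G:{A}, U:{A} ∩→ {A}; cost 0
[col 4] ACGIKUW: children ACIKW:{C,T}, GU:{A} ∪→ {A,C,T}; cost 1
[col 5] AC: children A:{T}, C:{G} ∪→ {G,T}; cost 1
[col 5] IW: children I:{T}, W:{A} ∪→ {A,T}; cost 1
[col 5] ACIW: children AC:{G,T}, IW:{A,T} ∩→ {T}; cost 0
[col 5] ACIKW: children ACIW:{T}, K:{T} ∩→ {T}; cost 0
[col 5] GU: children G:{A}, U:{T} ∪→ {A,T}; cost 1
[col 5] ACGIKUW: children ACIKW:{T}, GU:{A,T} ∩→ {T}; cost 0
[col 6] AC: children A:{A}, C:{A} ∩→ {A}; cost 0
[col 6] IW: children I:{G}, W:{A} ∪→ {A,G}; cost 1
[col 6] ACIW: children AC:{A}, IW:{A,G} ∩→ {A}; cost 0
[col 6] ACIKW: children ACIW:{A}, K:{T} ∪→ {A,T}; cost 1
[col 6] GU: children G:{G}, U:{G} ∩→ {G}; cost 0
[col 6] ACGIKUW: children ACIKW:{A,T}, GU:{G} ∪→ {A,G,T}; cost 1
[col 7] AC: children A:{G}, C:{A} ∪→ {A,G}; cost 1
[col 7] IW: children I:{A}, W:{A} ∩→ {A}; cost 0
[col 7] ACIW: children AC:{A,G}, IW:{A} ∩→ {A}; cost 0
[col 7] ACIKW: children ACIW:{A}, K:{C} ∪→ {A,C}; cost 1
[col 7] GU: children G:{T}, U:{A} ∪→ {A,T}; cost 1
[col 7] ACGIKUW: children ACIKW:{A,C}, GU:{A,T} ∩→ {A}; cost 0
per-site changes: [3, 3, 3, 4, 3, 3, 3, 3]; total = 25

A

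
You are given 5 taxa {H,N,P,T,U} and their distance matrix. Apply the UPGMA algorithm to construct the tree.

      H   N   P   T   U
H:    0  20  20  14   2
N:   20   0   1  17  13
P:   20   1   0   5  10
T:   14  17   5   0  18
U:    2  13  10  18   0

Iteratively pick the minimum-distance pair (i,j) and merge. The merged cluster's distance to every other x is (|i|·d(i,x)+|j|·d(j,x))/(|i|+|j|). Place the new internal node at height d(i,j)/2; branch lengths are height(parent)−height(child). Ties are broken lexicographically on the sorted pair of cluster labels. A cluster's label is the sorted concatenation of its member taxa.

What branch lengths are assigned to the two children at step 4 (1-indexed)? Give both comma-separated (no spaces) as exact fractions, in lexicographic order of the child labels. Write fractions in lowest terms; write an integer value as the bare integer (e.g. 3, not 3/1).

1. join N+P (d=1) ⇒ NP; edges |N|=1/2, |P|=1/2
  updated: d(H,NP)=20, d(NP,T)=11, d(NP,U)=23/2
2. join H+U (d=2) ⇒ HU; edges |H|=1, |U|=1
  updated: d(HU,NP)=63/4, d(HU,T)=16
3. join NP+T (d=11) ⇒ NPT; edges |NP|=5, |T|=11/2
  updated: d(HU,NPT)=95/6
4. join HU+NPT (d=95/6) ⇒ HNPTU; edges |HU|=83/12, |NPT|=29/12
final tree: ((H:1,U:1):83/12,((N:1/2,P:1/2):5,T:11/2):29/12)
total length: 137/6

83/12,29/12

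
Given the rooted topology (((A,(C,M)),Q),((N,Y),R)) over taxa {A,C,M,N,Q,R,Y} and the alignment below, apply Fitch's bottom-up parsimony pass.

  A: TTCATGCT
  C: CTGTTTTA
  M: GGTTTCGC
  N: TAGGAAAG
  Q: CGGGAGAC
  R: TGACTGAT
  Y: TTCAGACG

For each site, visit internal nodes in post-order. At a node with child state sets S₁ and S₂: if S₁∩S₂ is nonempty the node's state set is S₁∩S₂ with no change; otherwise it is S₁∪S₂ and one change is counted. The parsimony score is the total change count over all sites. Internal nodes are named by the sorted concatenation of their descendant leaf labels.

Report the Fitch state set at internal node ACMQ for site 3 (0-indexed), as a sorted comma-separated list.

[col 0] CM: children C:{C}, M:{G} ∪→ {C,G}; cost 1
[col 0] ACM: children A:{T}, CM:{C,G} ∪→ {C,G,T}; cost 1
[col 0] ACMQ: children ACM:{C,G,T}, Q:{C} ∩→ {C}; cost 0
[col 0] NY: children N:{T}, Y:{T} ∩→ {T}; cost 0
[col 0] NRY: children NY:{T}, R:{T} ∩→ {T}; cost 0
[col 0] ACMNQRY: children ACMQ:{C}, NRY:{T} ∪→ {C,T}; cost 1
[col 1] CM: children C:{T}, M:{G} ∪→ {G,T}; cost 1
[col 1] ACM: children A:{T}, CM:{G,T} ∩→ {T}; cost 0
[col 1] ACMQ: children ACM:{T}, Q:{G} ∪→ {G,T}; cost 1
[col 1] NY: children N:{A}, Y:{T} ∪→ {A,T}; cost 1
[col 1] NRY: children NY:{A,T}, R:{G} ∪→ {A,G,T}; cost 1
[col 1] ACMNQRY: children ACMQ:{G,T}, NRY:{A,G,T} ∩→ {G,T}; cost 0
[col 2] CM: children C:{G}, M:{T} ∪→ {G,T}; cost 1
[col 2] ACM: children A:{C}, CM:{G,T} ∪→ {C,G,T}; cost 1
[col 2] ACMQ: children ACM:{C,G,T}, Q:{G} ∩→ {G}; cost 0
[col 2] NY: children N:{G}, Y:{C} ∪→ {C,G}; cost 1
[col 2] NRY: children NY:{C,G}, R:{A} ∪→ {A,C,G}; cost 1
[col 2] ACMNQRY: children ACMQ:{G}, NRY:{A,C,G} ∩→ {G}; cost 0
[col 3] CM: children C:{T}, M:{T} ∩→ {T}; cost 0
[col 3] ACM: children A:{A}, CM:{T} ∪→ {A,T}; cost 1
[col 3] ACMQ: children ACM:{A,T}, Q:{G} ∪→ {A,G,T}; cost 1
[col 3] NY: children N:{G}, Y:{A} ∪→ {A,G}; cost 1
[col 3] NRY: children NY:{A,G}, R:{C} ∪→ {A,C,G}; cost 1
[col 3] ACMNQRY: children ACMQ:{A,G,T}, NRY:{A,C,G} ∩→ {A,G}; cost 0
[col 4] CM: children C:{T}, M:{T} ∩→ {T}; cost 0
[col 4] ACM: children A:{T}, CM:{T} ∩→ {T}; cost 0
[col 4] ACMQ: children ACM:{T}, Q:{A} ∪→ {A,T}; cost 1
[col 4] NY: children N:{A}, Y:{G} ∪→ {A,G}; cost 1
[col 4] NRY: children NY:{A,G}, R:{T} ∪→ {A,G,T}; cost 1
[col 4] ACMNQRY: children ACMQ:{A,T}, NRY:{A,G,T} ∩→ {A,T}; cost 0
[col 5] CM: children C:{T}, M:{C} ∪→ {C,T}; cost 1
[col 5] ACM: children A:{G}, CM:{C,T} ∪→ {C,G,T}; cost 1
[col 5] ACMQ: children ACM:{C,G,T}, Q:{G} ∩→ {G}; cost 0
[col 5] NY: children N:{A}, Y:{A} ∩→ {A}; cost 0
[col 5] NRY: children NY:{A}, R:{G} ∪→ {A,G}; cost 1
[col 5] ACMNQRY: children ACMQ:{G}, NRY:{A,G} ∩→ {G}; cost 0
[col 6] CM: children C:{T}, M:{G} ∪→ {G,T}; cost 1
[col 6] ACM: children A:{C}, CM:{G,T} ∪→ {C,G,T}; cost 1
[col 6] ACMQ: children ACM:{C,G,T}, Q:{A} ∪→ {A,C,G,T}; cost 1
[col 6] NY: children N:{A}, Y:{C} ∪→ {A,C}; cost 1
[col 6] NRY: children NY:{A,C}, R:{A} ∩→ {A}; cost 0
[col 6] ACMNQRY: children ACMQ:{A,C,G,T}, NRY:{A} ∩→ {A}; cost 0
[col 7] CM: children C:{A}, M:{C} ∪→ {A,C}; cost 1
[col 7] ACM: children A:{T}, CM:{A,C} ∪→ {A,C,T}; cost 1
[col 7] ACMQ: children ACM:{A,C,T}, Q:{C} ∩→ {C}; cost 0
[col 7] NY: children N:{G}, Y:{G} ∩→ {G}; cost 0
[col 7] NRY: children NY:{G}, R:{T} ∪→ {G,T}; cost 1
[col 7] ACMNQRY: children ACMQ:{C}, NRY:{G,T} ∪→ {C,G,T}; cost 1
per-site changes: [3, 4, 4, 4, 3, 3, 4, 4]; total = 29

A,G,T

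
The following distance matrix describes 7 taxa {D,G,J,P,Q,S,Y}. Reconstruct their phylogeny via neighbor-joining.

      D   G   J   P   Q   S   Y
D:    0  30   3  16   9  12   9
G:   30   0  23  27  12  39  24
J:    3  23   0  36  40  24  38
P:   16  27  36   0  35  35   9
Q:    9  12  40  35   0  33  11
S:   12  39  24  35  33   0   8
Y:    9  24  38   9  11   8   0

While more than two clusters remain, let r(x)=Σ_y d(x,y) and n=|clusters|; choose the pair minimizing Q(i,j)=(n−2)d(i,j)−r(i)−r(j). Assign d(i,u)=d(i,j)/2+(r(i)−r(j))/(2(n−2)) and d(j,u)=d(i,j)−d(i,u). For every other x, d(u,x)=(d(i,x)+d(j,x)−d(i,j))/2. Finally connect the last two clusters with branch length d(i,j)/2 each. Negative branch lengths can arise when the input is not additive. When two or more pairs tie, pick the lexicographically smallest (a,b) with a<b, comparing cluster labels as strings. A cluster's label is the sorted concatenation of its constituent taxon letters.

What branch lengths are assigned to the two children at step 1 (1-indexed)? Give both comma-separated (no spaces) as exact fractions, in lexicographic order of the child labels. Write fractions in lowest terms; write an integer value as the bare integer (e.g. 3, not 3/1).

1. join G+Q (d=12, Q=-235) ⇒ GQ; edges |G|=15/2, |Q|=9/2
  updated: d(D,GQ)=27/2, d(GQ,J)=51/2, d(GQ,P)=25, d(GQ,S)=30, d(GQ,Y)=23/2
2. join D+J (d=3, Q=-168) ⇒ DJ; edges |D|=-61/8, |J|=85/8
  updated: d(DJ,GQ)=18, d(DJ,P)=49/2, d(DJ,S)=33/2, d(DJ,Y)=22
3. join DJ+S (d=33/2, Q=-121) ⇒ DJS; edges |DJ|=41/6, |S|=29/3
  updated: d(DJS,GQ)=63/4, d(DJS,P)=43/2, d(DJS,Y)=27/4
4. join DJS+GQ (d=63/4, Q=-259/4) ⇒ DGJQS; edges |DJS|=93/16, |GQ|=159/16
  updated: d(DGJQS,P)=123/8, d(DGJQS,Y)=5/4
5. join DGJQS+P (d=123/8, Q=-205/8) ⇒ DGJPQS; edges |DGJQS|=61/16, |P|=185/16
  updated: d(DGJPQS,Y)=-41/16
6. join DGJPQS+Y (d=-41/16) ⇒ DGJPQSY; edges |DGJPQS|=-41/32, |Y|=-41/32
final tree: (((((D:-61/8,J:85/8):41/6,S:29/3):93/16,(G:15/2,Q:9/2):159/16):61/16,P:185/16):-41/32,Y:-41/32)
total length: 961/16

15/2,9/2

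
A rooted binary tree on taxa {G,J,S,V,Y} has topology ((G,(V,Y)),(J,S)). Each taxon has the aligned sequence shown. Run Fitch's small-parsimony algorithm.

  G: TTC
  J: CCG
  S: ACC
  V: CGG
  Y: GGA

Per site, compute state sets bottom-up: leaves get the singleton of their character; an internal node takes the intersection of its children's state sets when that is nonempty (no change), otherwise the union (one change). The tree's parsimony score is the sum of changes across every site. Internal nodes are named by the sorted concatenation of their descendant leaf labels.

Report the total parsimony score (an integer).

VY@0: {C} ∪ {G} = {C,G} (union, +1)
GVY@0: {T} ∪ {C,G} = {C,G,T} (union, +1)
JS@0: {C} ∪ {A} = {A,C} (union, +1)
GJSVY@0: {C,G,T} ∩ {A,C} = {C} (intersection, +0)
VY@1: {G} ∩ {G} = {G} (intersection, +0)
GVY@1: {T} ∪ {G} = {G,T} (union, +1)
JS@1: {C} ∩ {C} = {C} (intersection, +0)
GJSVY@1: {G,T} ∪ {C} = {C,G,T} (union, +1)
VY@2: {G} ∪ {A} = {A,G} (union, +1)
GVY@2: {C} ∪ {A,G} = {A,C,G} (union, +1)
JS@2: {G} ∪ {C} = {C,G} (union, +1)
GJSVY@2: {A,C,G} ∩ {C,G} = {C,G} (intersection, +0)
per-site changes: [3, 2, 3]; total = 8

8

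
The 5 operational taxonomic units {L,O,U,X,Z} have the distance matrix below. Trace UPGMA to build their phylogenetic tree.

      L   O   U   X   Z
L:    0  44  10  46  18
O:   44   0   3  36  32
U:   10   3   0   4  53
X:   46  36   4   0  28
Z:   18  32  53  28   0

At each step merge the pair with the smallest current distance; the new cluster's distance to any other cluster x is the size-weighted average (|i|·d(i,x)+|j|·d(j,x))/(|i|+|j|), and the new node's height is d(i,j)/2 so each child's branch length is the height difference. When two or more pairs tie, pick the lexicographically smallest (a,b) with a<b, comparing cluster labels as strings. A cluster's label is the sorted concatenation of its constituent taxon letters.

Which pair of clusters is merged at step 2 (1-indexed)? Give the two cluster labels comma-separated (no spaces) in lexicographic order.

iteration 1: select O,U (d=3); attach at lengths (3/2, 3/2); label the merged cluster OU
  updated: d(L,OU)=27, d(OU,X)=20, d(OU,Z)=85/2
iteration 2: select L,Z (d=18); attach at lengths (9, 9); label the merged cluster LZ
  updated: d(LZ,OU)=139/4, d(LZ,X)=37
iteration 3: select OU,X (d=20); attach at lengths (17/2, 10); label the merged cluster OUX
  updated: d(LZ,OUX)=71/2
iteration 4: select LZ,OUX (d=71/2); attach at lengths (35/4, 31/4); label the merged cluster LOUXZ
final tree: ((L:9,Z:9):35/4,((O:3/2,U:3/2):17/2,X:10):31/4)
total length: 56

L,Z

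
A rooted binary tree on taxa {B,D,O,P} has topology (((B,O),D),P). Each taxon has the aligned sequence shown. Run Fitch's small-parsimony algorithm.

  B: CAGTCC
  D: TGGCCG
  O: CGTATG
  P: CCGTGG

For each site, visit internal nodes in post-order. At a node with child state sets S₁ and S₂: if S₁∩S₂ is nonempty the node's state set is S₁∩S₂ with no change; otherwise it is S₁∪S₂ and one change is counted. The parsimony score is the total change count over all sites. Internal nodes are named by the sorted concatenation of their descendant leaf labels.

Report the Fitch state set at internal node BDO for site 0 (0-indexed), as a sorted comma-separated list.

BO@0: {C} ∩ {C} = {C} (intersection, +0)
BDO@0: {C} ∪ {T} = {C,T} (union, +1)
BDOP@0: {C,T} ∩ {C} = {C} (intersection, +0)
BO@1: {A} ∪ {G} = {A,G} (union, +1)
BDO@1: {A,G} ∩ {G} = {G} (intersection, +0)
BDOP@1: {G} ∪ {C} = {C,G} (union, +1)
BO@2: {G} ∪ {T} = {G,T} (union, +1)
BDO@2: {G,T} ∩ {G} = {G} (intersection, +0)
BDOP@2: {G} ∩ {G} = {G} (intersection, +0)
BO@3: {T} ∪ {A} = {A,T} (union, +1)
BDO@3: {A,T} ∪ {C} = {A,C,T} (union, +1)
BDOP@3: {A,C,T} ∩ {T} = {T} (intersection, +0)
BO@4: {C} ∪ {T} = {C,T} (union, +1)
BDO@4: {C,T} ∩ {C} = {C} (intersection, +0)
BDOP@4: {C} ∪ {G} = {C,G} (union, +1)
BO@5: {C} ∪ {G} = {C,G} (union, +1)
BDO@5: {C,G} ∩ {G} = {G} (intersection, +0)
BDOP@5: {G} ∩ {G} = {G} (intersection, +0)
per-site changes: [1, 2, 1, 2, 2, 1]; total = 9

C,T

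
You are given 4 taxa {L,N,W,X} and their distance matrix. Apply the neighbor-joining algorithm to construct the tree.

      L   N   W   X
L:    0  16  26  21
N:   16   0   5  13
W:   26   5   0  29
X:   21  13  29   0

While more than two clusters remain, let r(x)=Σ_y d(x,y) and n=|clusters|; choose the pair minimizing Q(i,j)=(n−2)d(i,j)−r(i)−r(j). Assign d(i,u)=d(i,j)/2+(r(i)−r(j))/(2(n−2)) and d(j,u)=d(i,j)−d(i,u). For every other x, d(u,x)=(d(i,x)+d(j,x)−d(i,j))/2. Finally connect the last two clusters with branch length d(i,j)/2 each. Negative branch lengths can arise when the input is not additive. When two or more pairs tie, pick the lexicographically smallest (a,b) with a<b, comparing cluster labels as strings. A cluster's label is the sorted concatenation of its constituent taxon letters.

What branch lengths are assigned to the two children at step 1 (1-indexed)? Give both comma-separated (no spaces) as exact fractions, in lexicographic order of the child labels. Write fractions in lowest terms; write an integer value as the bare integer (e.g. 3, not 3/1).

21/2,21/2

iteration 1: select L,X (d=21, Q=-84); attach at lengths (21/2, 21/2); label the merged cluster LX
  updated: d(LX,N)=4, d(LX,W)=17
iteration 2: select LX,N (d=4, Q=-26); attach at lengths (8, -4); label the merged cluster LNX
  updated: d(LNX,W)=9
iteration 3: select LNX,W (d=9); attach at lengths (9/2, 9/2); label the merged cluster LNWX
final tree: (((L:21/2,X:21/2):8,N:-4):9/2,W:9/2)
total length: 34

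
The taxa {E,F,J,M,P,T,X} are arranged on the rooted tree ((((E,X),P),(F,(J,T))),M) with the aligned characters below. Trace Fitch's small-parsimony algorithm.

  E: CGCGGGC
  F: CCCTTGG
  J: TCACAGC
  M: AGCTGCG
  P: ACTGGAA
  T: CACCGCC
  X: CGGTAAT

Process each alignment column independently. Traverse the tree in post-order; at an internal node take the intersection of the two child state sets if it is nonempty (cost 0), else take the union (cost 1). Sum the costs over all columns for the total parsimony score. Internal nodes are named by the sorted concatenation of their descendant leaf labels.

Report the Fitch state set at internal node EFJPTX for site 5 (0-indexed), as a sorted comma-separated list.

site 0, node EX: E={C} ∩ X={C} → {C} (+0)
site 0, node EPX: EX={C} ∪ P={A} → {A,C} (+1)
site 0, node JT: J={T} ∪ T={C} → {C,T} (+1)
site 0, node FJT: F={C} ∩ JT={C,T} → {C} (+0)
site 0, node EFJPTX: EPX={A,C} ∩ FJT={C} → {C} (+0)
site 0, node EFJMPTX: EFJPTX={C} ∪ M={A} → {A,C} (+1)
site 1, node EX: E={G} ∩ X={G} → {G} (+0)
site 1, node EPX: EX={G} ∪ P={C} → {C,G} (+1)
site 1, node JT: J={C} ∪ T={A} → {A,C} (+1)
site 1, node FJT: F={C} ∩ JT={A,C} → {C} (+0)
site 1, node EFJPTX: EPX={C,G} ∩ FJT={C} → {C} (+0)
site 1, node EFJMPTX: EFJPTX={C} ∪ M={G} → {C,G} (+1)
site 2, node EX: E={C} ∪ X={G} → {C,G} (+1)
site 2, node EPX: EX={C,G} ∪ P={T} → {C,G,T} (+1)
site 2, node JT: J={A} ∪ T={C} → {A,C} (+1)
site 2, node FJT: F={C} ∩ JT={A,C} → {C} (+0)
site 2, node EFJPTX: EPX={C,G,T} ∩ FJT={C} → {C} (+0)
site 2, node EFJMPTX: EFJPTX={C} ∩ M={C} → {C} (+0)
site 3, node EX: E={G} ∪ X={T} → {G,T} (+1)
site 3, node EPX: EX={G,T} ∩ P={G} → {G} (+0)
site 3, node JT: J={C} ∩ T={C} → {C} (+0)
site 3, node FJT: F={T} ∪ JT={C} → {C,T} (+1)
site 3, node EFJPTX: EPX={G} ∪ FJT={C,T} → {C,G,T} (+1)
site 3, node EFJMPTX: EFJPTX={C,G,T} ∩ M={T} → {T} (+0)
site 4, node EX: E={G} ∪ X={A} → {A,G} (+1)
site 4, node EPX: EX={A,G} ∩ P={G} → {G} (+0)
site 4, node JT: J={A} ∪ T={G} → {A,G} (+1)
site 4, node FJT: F={T} ∪ JT={A,G} → {A,G,T} (+1)
site 4, node EFJPTX: EPX={G} ∩ FJT={A,G,T} → {G} (+0)
site 4, node EFJMPTX: EFJPTX={G} ∩ M={G} → {G} (+0)
site 5, node EX: E={G} ∪ X={A} → {A,G} (+1)
site 5, node EPX: EX={A,G} ∩ P={A} → {A} (+0)
site 5, node JT: J={G} ∪ T={C} → {C,G} (+1)
site 5, node FJT: F={G} ∩ JT={C,G} → {G} (+0)
site 5, node EFJPTX: EPX={A} ∪ FJT={G} → {A,G} (+1)
site 5, node EFJMPTX: EFJPTX={A,G} ∪ M={C} → {A,C,G} (+1)
site 6, node EX: E={C} ∪ X={T} → {C,T} (+1)
site 6, node EPX: EX={C,T} ∪ P={A} → {A,C,T} (+1)
site 6, node JT: J={C} ∩ T={C} → {C} (+0)
site 6, node FJT: F={G} ∪ JT={C} → {C,G} (+1)
site 6, node EFJPTX: EPX={A,C,T} ∩ FJT={C,G} → {C} (+0)
site 6, node EFJMPTX: EFJPTX={C} ∪ M={G} → {C,G} (+1)
per-site changes: [3, 3, 3, 3, 3, 4, 4]; total = 23

A,G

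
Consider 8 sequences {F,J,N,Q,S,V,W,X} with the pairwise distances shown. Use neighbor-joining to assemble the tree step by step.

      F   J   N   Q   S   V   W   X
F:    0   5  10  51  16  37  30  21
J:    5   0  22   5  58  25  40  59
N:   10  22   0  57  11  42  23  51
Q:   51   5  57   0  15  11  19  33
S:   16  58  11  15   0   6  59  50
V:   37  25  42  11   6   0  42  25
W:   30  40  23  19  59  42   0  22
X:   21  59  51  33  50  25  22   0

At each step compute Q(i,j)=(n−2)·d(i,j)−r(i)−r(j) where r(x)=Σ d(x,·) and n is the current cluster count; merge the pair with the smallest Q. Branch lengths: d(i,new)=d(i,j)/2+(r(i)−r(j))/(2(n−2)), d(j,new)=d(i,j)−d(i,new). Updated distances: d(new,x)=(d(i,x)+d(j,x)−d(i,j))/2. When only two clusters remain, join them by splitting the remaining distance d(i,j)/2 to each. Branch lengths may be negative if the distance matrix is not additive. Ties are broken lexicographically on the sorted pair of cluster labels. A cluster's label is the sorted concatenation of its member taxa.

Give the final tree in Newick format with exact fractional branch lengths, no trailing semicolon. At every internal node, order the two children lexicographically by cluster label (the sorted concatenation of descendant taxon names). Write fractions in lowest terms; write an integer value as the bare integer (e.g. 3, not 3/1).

(((F:11/16,N:149/16):21/4,((J:53/12,Q:7/12):25/2,(S:77/20,V:43/20):37/4):25/4):5,(W:131/16,X:221/16):5)

iteration 1: select J,Q (d=5, Q=-375); attach at lengths (53/12, 7/12); label the merged cluster JQ
  updated: d(F,JQ)=51/2, d(JQ,N)=37, d(JQ,S)=34, d(JQ,V)=31/2, d(JQ,W)=27, d(JQ,X)=87/2
iteration 2: select S,V (d=6, Q=-627/2); attach at lengths (77/20, 43/20); label the merged cluster SV
  updated: d(F,SV)=47/2, d(JQ,SV)=87/4, d(N,SV)=47/2, d(SV,W)=95/2, d(SV,X)=69/2
iteration 3: select W,X (d=22, Q=-467/2); attach at lengths (131/16, 221/16); label the merged cluster WX
  updated: d(F,WX)=29/2, d(JQ,WX)=97/4, d(N,WX)=26, d(SV,WX)=30
iteration 4: select JQ,SV (d=87/4, Q=-142); attach at lengths (25/2, 37/4); label the merged cluster JQSV
  updated: d(F,JQSV)=109/8, d(JQSV,N)=155/8, d(JQSV,WX)=65/4
iteration 5: select F,N (d=10, Q=-147/2); attach at lengths (11/16, 149/16); label the merged cluster FN
  updated: d(FN,JQSV)=23/2, d(FN,WX)=61/4
iteration 6: select FN,JQSV (d=23/2, Q=-43); attach at lengths (21/4, 25/4); label the merged cluster FJNQSV
  updated: d(FJNQSV,WX)=10
iteration 7: select FJNQSV,WX (d=10); attach at lengths (5, 5); label the merged cluster FJNQSVWX
final tree: (((F:11/16,N:149/16):21/4,((J:53/12,Q:7/12):25/2,(S:77/20,V:43/20):37/4):25/4):5,(W:131/16,X:221/16):5)
total length: 345/4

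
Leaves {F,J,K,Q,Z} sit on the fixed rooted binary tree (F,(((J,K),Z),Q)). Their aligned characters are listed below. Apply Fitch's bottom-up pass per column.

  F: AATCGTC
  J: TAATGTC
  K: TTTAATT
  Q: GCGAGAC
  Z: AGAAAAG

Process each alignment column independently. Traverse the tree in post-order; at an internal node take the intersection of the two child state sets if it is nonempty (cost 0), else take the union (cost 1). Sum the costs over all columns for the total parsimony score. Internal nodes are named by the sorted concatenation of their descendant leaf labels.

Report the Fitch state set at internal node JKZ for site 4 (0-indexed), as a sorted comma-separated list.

A

JK@0: {T} ∩ {T} = {T} (intersection, +0)
JKZ@0: {T} ∪ {A} = {A,T} (union, +1)
JKQZ@0: {A,T} ∪ {G} = {A,G,T} (union, +1)
FJKQZ@0: {A} ∩ {A,G,T} = {A} (intersection, +0)
JK@1: {A} ∪ {T} = {A,T} (union, +1)
JKZ@1: {A,T} ∪ {G} = {A,G,T} (union, +1)
JKQZ@1: {A,G,T} ∪ {C} = {A,C,G,T} (union, +1)
FJKQZ@1: {A} ∩ {A,C,G,T} = {A} (intersection, +0)
JK@2: {A} ∪ {T} = {A,T} (union, +1)
JKZ@2: {A,T} ∩ {A} = {A} (intersection, +0)
JKQZ@2: {A} ∪ {G} = {A,G} (union, +1)
FJKQZ@2: {T} ∪ {A,G} = {A,G,T} (union, +1)
JK@3: {T} ∪ {A} = {A,T} (union, +1)
JKZ@3: {A,T} ∩ {A} = {A} (intersection, +0)
JKQZ@3: {A} ∩ {A} = {A} (intersection, +0)
FJKQZ@3: {C} ∪ {A} = {A,C} (union, +1)
JK@4: {G} ∪ {A} = {A,G} (union, +1)
JKZ@4: {A,G} ∩ {A} = {A} (intersection, +0)
JKQZ@4: {A} ∪ {G} = {A,G} (union, +1)
FJKQZ@4: {G} ∩ {A,G} = {G} (intersection, +0)
JK@5: {T} ∩ {T} = {T} (intersection, +0)
JKZ@5: {T} ∪ {A} = {A,T} (union, +1)
JKQZ@5: {A,T} ∩ {A} = {A} (intersection, +0)
FJKQZ@5: {T} ∪ {A} = {A,T} (union, +1)
JK@6: {C} ∪ {T} = {C,T} (union, +1)
JKZ@6: {C,T} ∪ {G} = {C,G,T} (union, +1)
JKQZ@6: {C,G,T} ∩ {C} = {C} (intersection, +0)
FJKQZ@6: {C} ∩ {C} = {C} (intersection, +0)
per-site changes: [2, 3, 3, 2, 2, 2, 2]; total = 16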